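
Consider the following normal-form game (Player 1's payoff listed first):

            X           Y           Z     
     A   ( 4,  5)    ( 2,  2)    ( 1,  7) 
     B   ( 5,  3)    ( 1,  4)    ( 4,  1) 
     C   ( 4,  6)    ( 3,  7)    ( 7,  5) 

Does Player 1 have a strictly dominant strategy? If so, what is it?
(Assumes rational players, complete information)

No strictly dominant strategy exists for Player 1

Work:
A strategy strictly dominates another if it gives a strictly higher payoff against every opponent action. Compare each pair of P1's strategies column-by-column:
  A vs B: [4 vs 5, 2 vs 1, 1 vs 4] → A does not strictly dominate B (column X: 4 ≤ 5)
  A vs C: [4 vs 4, 2 vs 3, 1 vs 7] → A does not strictly dominate C (column X: 4 ≤ 4)
  B vs A: [5 vs 4, 1 vs 2, 4 vs 1] → B does not strictly dominate A (column Y: 1 ≤ 2)
  B vs C: [5 vs 4, 1 vs 3, 4 vs 7] → B does not strictly dominate C (column Y: 1 ≤ 3)
  C vs A: [4 vs 4, 3 vs 2, 7 vs 1] → C does not strictly dominate A (column X: 4 ≤ 4)
  C vs B: [4 vs 5, 3 vs 1, 7 vs 4] → C does not strictly dominate B (column X: 4 ≤ 5)
No single strategy strictly dominates all others → no strictly dominant strategy.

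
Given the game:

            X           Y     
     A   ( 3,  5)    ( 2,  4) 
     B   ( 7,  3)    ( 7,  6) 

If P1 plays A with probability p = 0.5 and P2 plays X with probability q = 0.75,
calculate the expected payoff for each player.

E[P1] = 4.875, E[P2] = 4.25

Work:
E[P1] = p·q·π₁(A,X) + p·(1-q)·π₁(A,Y) + (1-p)·q·π₁(B,X) + (1-p)·(1-q)·π₁(B,Y)
= 0.5·0.75·3 + 0.5·0.25·2 + 0.5·0.75·7 + 0.5·0.25·7
= 4.875

E[P2] = 4.25 (similar calculation)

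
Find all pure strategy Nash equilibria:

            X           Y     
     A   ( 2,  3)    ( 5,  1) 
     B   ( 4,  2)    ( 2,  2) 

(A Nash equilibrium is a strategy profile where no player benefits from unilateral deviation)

Nash equilibrium: (B, X)

Work:
Best responses:
  P1 vs X: payoffs [2, 4] → best response B (payoff 4)
  P1 vs Y: payoffs [5, 2] → best response A (payoff 5)
  P2 vs A: payoffs [3, 1] → best response X (payoff 3)
  P2 vs B: payoffs [2, 2] → best response X/Y (payoff 2)
Mutual best responses: (B,X) → Nash equilibria.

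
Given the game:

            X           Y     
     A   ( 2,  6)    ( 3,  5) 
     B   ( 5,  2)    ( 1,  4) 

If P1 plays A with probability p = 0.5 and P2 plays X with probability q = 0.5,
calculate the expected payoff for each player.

E[P1] = 2.75, E[P2] = 4.25

Work:
E[P1] = p·q·π₁(A,X) + p·(1-q)·π₁(A,Y) + (1-p)·q·π₁(B,X) + (1-p)·(1-q)·π₁(B,Y)
= 0.5·0.5·2 + 0.5·0.5·3 + 0.5·0.5·5 + 0.5·0.5·1
= 2.75

E[P2] = 4.25 (similar calculation)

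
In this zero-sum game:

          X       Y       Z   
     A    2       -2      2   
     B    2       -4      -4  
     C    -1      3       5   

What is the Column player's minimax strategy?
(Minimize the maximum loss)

Column should play X, value = 2

Work:
Column player minimizes Row's maximum payoff:
Column X: max payoff to Row = 2
Column Y: max payoff to Row = 3
Column Z: max payoff to Row = 5
Minimum is 2, achieved by column X.
Minimax strategy: X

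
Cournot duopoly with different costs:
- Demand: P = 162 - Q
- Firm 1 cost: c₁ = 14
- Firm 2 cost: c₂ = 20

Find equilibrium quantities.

q₁* = 51.33, q₂* = 45.33

Work:
Reaction: q₁ = (162 - 14 - q₂)/2
Reaction: q₂ = (162 - 20 - q₁)/2
Solve simultaneously:
q₁* = (162 - 2×14 + 20)/3 = 51.33
q₂* = (162 - 2×20 + 14)/3 = 45.33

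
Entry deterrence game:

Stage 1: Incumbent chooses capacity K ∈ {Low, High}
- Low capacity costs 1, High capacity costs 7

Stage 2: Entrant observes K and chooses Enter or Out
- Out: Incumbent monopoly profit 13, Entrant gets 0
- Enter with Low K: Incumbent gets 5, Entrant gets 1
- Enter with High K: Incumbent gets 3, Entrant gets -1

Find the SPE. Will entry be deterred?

SPE: (High, Enter|Low, Out|High); Entry deterred. Incumbent net profit = 6

Work:
After Low K: Entrant enters (1 > 0)
After High K: Entrant stays out (-1 < 0)
Incumbent: Low → 5−1=4, High → 13−7=6
Incumbent chooses High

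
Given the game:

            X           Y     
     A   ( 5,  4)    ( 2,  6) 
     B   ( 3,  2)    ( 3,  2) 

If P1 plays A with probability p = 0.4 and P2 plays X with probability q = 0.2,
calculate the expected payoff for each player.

E[P1] = 2.84, E[P2] = 3.44

Work:
E[P1] = p·q·π₁(A,X) + p·(1-q)·π₁(A,Y) + (1-p)·q·π₁(B,X) + (1-p)·(1-q)·π₁(B,Y)
= 0.4·0.2·5 + 0.4·0.8·2 + 0.6·0.2·3 + 0.6·0.8·3
= 2.84

E[P2] = 3.44 (similar calculation)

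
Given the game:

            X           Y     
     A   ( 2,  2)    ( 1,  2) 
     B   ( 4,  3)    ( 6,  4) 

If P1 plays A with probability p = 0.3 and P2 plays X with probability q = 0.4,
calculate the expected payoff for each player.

E[P1] = 4.06, E[P2] = 3.12

Work:
E[P1] = p·q·π₁(A,X) + p·(1-q)·π₁(A,Y) + (1-p)·q·π₁(B,X) + (1-p)·(1-q)·π₁(B,Y)
= 0.3·0.4·2 + 0.3·0.6·1 + 0.7·0.4·4 + 0.7·0.6·6
= 4.06

E[P2] = 3.12 (similar calculation)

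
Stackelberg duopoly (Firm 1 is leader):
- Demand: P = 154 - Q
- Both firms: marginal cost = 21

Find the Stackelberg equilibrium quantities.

q₁* (leader) = 66.5, q₂* (follower) = 33.25

Work:
Follower's reaction: q₂ = (a - c - q₁)/2
Leader substitutes: π₁ = q₁·(a - q₁ - (a-c-q₁)/2 - c)
FOC: q₁* = (154 - 21)/2 = 66.50
Then: q₂* = (154 - 21 - 66.5)/2 = 33.25
Leader has first-mover advantage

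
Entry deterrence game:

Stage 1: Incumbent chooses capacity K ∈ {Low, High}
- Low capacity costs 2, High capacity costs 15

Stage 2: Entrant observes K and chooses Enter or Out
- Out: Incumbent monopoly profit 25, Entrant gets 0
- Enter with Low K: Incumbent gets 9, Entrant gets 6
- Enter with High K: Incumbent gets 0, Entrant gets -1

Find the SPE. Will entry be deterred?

SPE: (High, Enter|Low, Out|High); Entry deterred. Incumbent net profit = 10

Work:
After Low K: Entrant enters (6 > 0)
After High K: Entrant stays out (-1 < 0)
Incumbent: Low → 9−2=7, High → 25−15=10
Incumbent chooses High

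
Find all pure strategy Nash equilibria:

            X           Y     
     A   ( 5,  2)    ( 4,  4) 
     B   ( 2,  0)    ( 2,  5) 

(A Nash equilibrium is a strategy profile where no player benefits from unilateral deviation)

Nash equilibrium: (A, Y)

Work:
Best responses:
  P1 vs X: payoffs [5, 2] → best response A (payoff 5)
  P1 vs Y: payoffs [4, 2] → best response A (payoff 4)
  P2 vs A: payoffs [2, 4] → best response Y (payoff 4)
  P2 vs B: payoffs [0, 5] → best response Y (payoff 5)
Mutual best responses: (A,Y) → Nash equilibria.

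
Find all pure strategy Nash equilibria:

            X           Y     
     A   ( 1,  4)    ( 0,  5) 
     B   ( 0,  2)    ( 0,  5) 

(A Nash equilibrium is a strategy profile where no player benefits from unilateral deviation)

Nash equilibrium: (A, Y), (B, Y)

Work:
Best responses:
  P1 vs X: payoffs [1, 0] → best response A (payoff 1)
  P1 vs Y: payoffs [0, 0] → best response A/B (payoff 0)
  P2 vs A: payoffs [4, 5] → best response Y (payoff 5)
  P2 vs B: payoffs [2, 5] → best response Y (payoff 5)
Mutual best responses: (A,Y), (B,Y) → Nash equilibria.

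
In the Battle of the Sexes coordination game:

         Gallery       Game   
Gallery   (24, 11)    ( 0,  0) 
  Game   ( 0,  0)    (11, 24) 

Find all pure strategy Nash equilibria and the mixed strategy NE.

Pure NE: (Gallery, Gallery) and (Game, Game); Mixed NE: p = 0.6857, q = 0.3143

Work:
Check pure NE:
(Gallery, Gallery): (24, 11) - no unilateral deviation beneficial
(Game, Game): (11, 24) - no unilateral deviation beneficial
Mixed NE: P1 plays Gallery with p = 0.6857, P2 plays Gallery with q = 0.3143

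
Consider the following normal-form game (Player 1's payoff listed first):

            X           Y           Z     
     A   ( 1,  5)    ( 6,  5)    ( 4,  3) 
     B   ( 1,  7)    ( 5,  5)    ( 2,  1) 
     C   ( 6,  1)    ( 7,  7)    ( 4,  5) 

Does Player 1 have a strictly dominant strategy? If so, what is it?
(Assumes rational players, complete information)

No strictly dominant strategy exists for Player 1

Work:
A strategy strictly dominates another if it gives a strictly higher payoff against every opponent action. Compare each pair of P1's strategies column-by-column:
  A vs B: [1 vs 1, 6 vs 5, 4 vs 2] → A does not strictly dominate B (column X: 1 ≤ 1)
  A vs C: [1 vs 6, 6 vs 7, 4 vs 4] → A does not strictly dominate C (column X: 1 ≤ 6)
  B vs A: [1 vs 1, 5 vs 6, 2 vs 4] → B does not strictly dominate A (column X: 1 ≤ 1)
  B vs C: [1 vs 6, 5 vs 7, 2 vs 4] → B does not strictly dominate C (column X: 1 ≤ 6)
  C vs A: [6 vs 1, 7 vs 6, 4 vs 4] → C does not strictly dominate A (column Z: 4 ≤ 4)
  C vs B: [6 vs 1, 7 vs 5, 4 vs 2] → C strictly dominates B
No single strategy strictly dominates all others → no strictly dominant strategy.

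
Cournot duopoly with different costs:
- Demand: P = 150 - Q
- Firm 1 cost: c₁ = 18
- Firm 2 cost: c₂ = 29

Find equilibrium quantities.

q₁* = 47.67, q₂* = 36.67

Work:
Reaction: q₁ = (150 - 18 - q₂)/2
Reaction: q₂ = (150 - 29 - q₁)/2
Solve simultaneously:
q₁* = (150 - 2×18 + 29)/3 = 47.67
q₂* = (150 - 2×29 + 18)/3 = 36.67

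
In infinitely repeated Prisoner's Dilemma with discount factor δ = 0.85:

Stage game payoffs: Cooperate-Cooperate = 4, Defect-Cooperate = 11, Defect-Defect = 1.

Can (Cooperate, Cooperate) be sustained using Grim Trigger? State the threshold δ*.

δ* = 0.7; since δ = 0.85 ≥ 0.7, cooperation can be sustained

Work:
For Grim Trigger:
Cooperate forever: 4/(1-δ)
Defect then punished: 11 + 1·δ/(1-δ)
Need: 4/(1-δ) ≥ 11 + 1·δ/(1-δ)
Solving: δ ≥ (T-R)/(T-P) = (11-4)/(11-1) = 0.7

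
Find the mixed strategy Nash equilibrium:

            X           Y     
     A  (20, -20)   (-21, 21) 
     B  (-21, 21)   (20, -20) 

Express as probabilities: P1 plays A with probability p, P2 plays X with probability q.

p = 0.5, q = 0.5

Work:
Find probabilities that make opponent indifferent:
P2 chooses q to make P1 indifferent between A and B
P1 chooses p to make P2 indifferent between X and Y
Mixed NE: P1 plays (A: 0.5, B: 0.5), P2 plays (X: 0.5, Y: 0.5)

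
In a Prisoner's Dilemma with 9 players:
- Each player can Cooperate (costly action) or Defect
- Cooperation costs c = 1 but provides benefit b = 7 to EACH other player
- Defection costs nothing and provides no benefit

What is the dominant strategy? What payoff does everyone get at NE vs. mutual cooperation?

Dominant: Defect; NE payoff = 0; Coop payoff = 55

Work:
Defect dominates (saves cost c = 1, benefit to others is external)
NE: All defect → everyone gets 0
If all cooperate: each receives (8)×7 - 1 = 55
Social dilemma: 55 > 0 but NE gives 0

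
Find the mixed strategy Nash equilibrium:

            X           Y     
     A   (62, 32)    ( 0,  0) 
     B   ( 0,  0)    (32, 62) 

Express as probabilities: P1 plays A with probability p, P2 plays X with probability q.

p = 0.6596, q = 0.3404

Work:
Find probabilities that make opponent indifferent:
P2 chooses q to make P1 indifferent between A and B
P1 chooses p to make P2 indifferent between X and Y
Mixed NE: P1 plays (A: 0.6596, B: 0.3404), P2 plays (X: 0.3404, Y: 0.6596)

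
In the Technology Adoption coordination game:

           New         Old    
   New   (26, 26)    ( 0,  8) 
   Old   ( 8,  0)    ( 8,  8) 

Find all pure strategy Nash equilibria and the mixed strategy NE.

Pure NE: (New, New) and (Old, Old); Mixed NE: p = 0.3077, q = 0.3077

Work:
Check pure NE:
(New, New): (26, 26) - no unilateral deviation beneficial
(Old, Old): (8, 8) - no unilateral deviation beneficial
Mixed NE: P1 plays New with p = 0.3077, P2 plays New with q = 0.3077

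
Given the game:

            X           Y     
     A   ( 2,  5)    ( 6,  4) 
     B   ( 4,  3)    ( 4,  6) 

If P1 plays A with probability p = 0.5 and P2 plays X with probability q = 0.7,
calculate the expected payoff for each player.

E[P1] = 3.6, E[P2] = 4.3

Work:
E[P1] = p·q·π₁(A,X) + p·(1-q)·π₁(A,Y) + (1-p)·q·π₁(B,X) + (1-p)·(1-q)·π₁(B,Y)
= 0.5·0.7·2 + 0.5·0.3·6 + 0.5·0.7·4 + 0.5·0.3·4
= 3.6

E[P2] = 4.3 (similar calculation)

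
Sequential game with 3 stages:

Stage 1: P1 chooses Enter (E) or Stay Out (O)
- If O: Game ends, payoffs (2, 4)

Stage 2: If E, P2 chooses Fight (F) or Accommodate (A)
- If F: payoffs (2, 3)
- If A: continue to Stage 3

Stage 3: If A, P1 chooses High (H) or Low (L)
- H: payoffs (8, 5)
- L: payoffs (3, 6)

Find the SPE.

SPE: (E, A, H); Outcome (8, 5)

Work:
Stage 3: P1 chooses H (8 vs 3)
Stage 2: P2: F->3, A->5 (anticipating H). Choose A
Stage 1: P1: O->2, E->8 (anticipating A, H). Choose E
SPE path: E -> A -> H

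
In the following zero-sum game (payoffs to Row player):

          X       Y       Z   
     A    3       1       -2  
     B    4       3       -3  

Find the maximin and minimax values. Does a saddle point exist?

Maximin = -2, Minimax = -2, Saddle: True

Work:
Row minimums: [-2, -3] → maximin = -2
Column maximums: [4, 3, -2] → minimax = -2
Saddle point exists! Game value = -2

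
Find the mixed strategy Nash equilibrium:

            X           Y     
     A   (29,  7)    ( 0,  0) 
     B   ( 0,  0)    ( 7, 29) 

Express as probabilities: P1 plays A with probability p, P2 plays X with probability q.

p = 0.8056, q = 0.1944

Work:
Find probabilities that make opponent indifferent:
P2 chooses q to make P1 indifferent between A and B
P1 chooses p to make P2 indifferent between X and Y
Mixed NE: P1 plays (A: 0.8056, B: 0.1944), P2 plays (X: 0.1944, Y: 0.8056)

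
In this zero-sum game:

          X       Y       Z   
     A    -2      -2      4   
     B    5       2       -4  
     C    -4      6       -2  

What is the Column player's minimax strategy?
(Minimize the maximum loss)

Column should play Z, value = 4

Work:
Column player minimizes Row's maximum payoff:
Column X: max payoff to Row = 5
Column Y: max payoff to Row = 6
Column Z: max payoff to Row = 4
Minimum is 4, achieved by column Z.
Minimax strategy: Z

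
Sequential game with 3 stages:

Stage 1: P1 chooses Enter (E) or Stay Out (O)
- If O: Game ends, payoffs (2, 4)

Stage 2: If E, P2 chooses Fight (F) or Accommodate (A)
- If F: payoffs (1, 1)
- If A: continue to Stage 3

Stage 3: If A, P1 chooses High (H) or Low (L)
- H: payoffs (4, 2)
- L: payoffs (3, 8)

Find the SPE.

SPE: (E, A, H); Outcome (4, 2)

Work:
Stage 3: P1 chooses H (4 vs 3)
Stage 2: P2: F->1, A->2 (anticipating H). Choose A
Stage 1: P1: O->2, E->4 (anticipating A, H). Choose E
SPE path: E -> A -> H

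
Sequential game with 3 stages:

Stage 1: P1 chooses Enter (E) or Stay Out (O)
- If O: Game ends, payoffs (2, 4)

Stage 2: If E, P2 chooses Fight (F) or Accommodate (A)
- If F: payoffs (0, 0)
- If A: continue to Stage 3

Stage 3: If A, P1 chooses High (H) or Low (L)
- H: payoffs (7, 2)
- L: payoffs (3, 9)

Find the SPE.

SPE: (E, A, H); Outcome (7, 2)

Work:
Stage 3: P1 chooses H (7 vs 3)
Stage 2: P2: F->0, A->2 (anticipating H). Choose A
Stage 1: P1: O->2, E->7 (anticipating A, H). Choose E
SPE path: E -> A -> H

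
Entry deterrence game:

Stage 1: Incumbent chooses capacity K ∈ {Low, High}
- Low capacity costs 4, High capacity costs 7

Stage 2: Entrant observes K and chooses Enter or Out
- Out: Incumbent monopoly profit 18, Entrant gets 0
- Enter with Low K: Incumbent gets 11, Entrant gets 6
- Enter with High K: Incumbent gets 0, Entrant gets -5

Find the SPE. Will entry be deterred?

SPE: (High, Enter|Low, Out|High); Entry deterred. Incumbent net profit = 11

Work:
After Low K: Entrant enters (6 > 0)
After High K: Entrant stays out (-5 < 0)
Incumbent: Low → 11−4=7, High → 18−7=11
Incumbent chooses High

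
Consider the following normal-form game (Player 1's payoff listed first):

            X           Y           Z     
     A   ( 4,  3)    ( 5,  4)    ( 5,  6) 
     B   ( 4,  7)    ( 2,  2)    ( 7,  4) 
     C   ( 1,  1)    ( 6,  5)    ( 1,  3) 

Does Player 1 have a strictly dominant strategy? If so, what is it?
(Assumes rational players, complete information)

No strictly dominant strategy exists for Player 1

Work:
A strategy strictly dominates another if it gives a strictly higher payoff against every opponent action. Compare each pair of P1's strategies column-by-column:
  A vs B: [4 vs 4, 5 vs 2, 5 vs 7] → A does not strictly dominate B (column X: 4 ≤ 4)
  A vs C: [4 vs 1, 5 vs 6, 5 vs 1] → A does not strictly dominate C (column Y: 5 ≤ 6)
  B vs A: [4 vs 4, 2 vs 5, 7 vs 5] → B does not strictly dominate A (column X: 4 ≤ 4)
  B vs C: [4 vs 1, 2 vs 6, 7 vs 1] → B does not strictly dominate C (column Y: 2 ≤ 6)
  C vs A: [1 vs 4, 6 vs 5, 1 vs 5] → C does not strictly dominate A (column X: 1 ≤ 4)
  C vs B: [1 vs 4, 6 vs 2, 1 vs 7] → C does not strictly dominate B (column X: 1 ≤ 4)
No single strategy strictly dominates all others → no strictly dominant strategy.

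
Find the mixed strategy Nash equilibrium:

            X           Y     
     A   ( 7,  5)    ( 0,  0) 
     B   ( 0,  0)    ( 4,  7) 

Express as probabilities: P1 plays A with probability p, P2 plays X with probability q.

p = 0.5833, q = 0.3636

Work:
Find probabilities that make opponent indifferent:
P2 chooses q to make P1 indifferent between A and B
P1 chooses p to make P2 indifferent between X and Y
Mixed NE: P1 plays (A: 0.5833, B: 0.4167), P2 plays (X: 0.3636, Y: 0.6364)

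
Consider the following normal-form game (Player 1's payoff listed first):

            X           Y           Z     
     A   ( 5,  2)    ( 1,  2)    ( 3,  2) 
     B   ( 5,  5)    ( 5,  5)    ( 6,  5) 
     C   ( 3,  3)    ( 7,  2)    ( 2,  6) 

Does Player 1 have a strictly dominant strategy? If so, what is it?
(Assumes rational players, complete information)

No strictly dominant strategy exists for Player 1

Work:
A strategy strictly dominates another if it gives a strictly higher payoff against every opponent action. Compare each pair of P1's strategies column-by-column:
  A vs B: [5 vs 5, 1 vs 5, 3 vs 6] → A does not strictly dominate B (column X: 5 ≤ 5)
  A vs C: [5 vs 3, 1 vs 7, 3 vs 2] → A does not strictly dominate C (column Y: 1 ≤ 7)
  B vs A: [5 vs 5, 5 vs 1, 6 vs 3] → B does not strictly dominate A (column X: 5 ≤ 5)
  B vs C: [5 vs 3, 5 vs 7, 6 vs 2] → B does not strictly dominate C (column Y: 5 ≤ 7)
  C vs A: [3 vs 5, 7 vs 1, 2 vs 3] → C does not strictly dominate A (column X: 3 ≤ 5)
  C vs B: [3 vs 5, 7 vs 5, 2 vs 6] → C does not strictly dominate B (column X: 3 ≤ 5)
No single strategy strictly dominates all others → no strictly dominant strategy.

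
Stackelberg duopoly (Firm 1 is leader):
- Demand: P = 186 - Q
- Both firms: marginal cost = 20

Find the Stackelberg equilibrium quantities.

q₁* (leader) = 83.0, q₂* (follower) = 41.5

Work:
Follower's reaction: q₂ = (a - c - q₁)/2
Leader substitutes: π₁ = q₁·(a - q₁ - (a-c-q₁)/2 - c)
FOC: q₁* = (186 - 20)/2 = 83.00
Then: q₂* = (186 - 20 - 83.0)/2 = 41.50
Leader has first-mover advantage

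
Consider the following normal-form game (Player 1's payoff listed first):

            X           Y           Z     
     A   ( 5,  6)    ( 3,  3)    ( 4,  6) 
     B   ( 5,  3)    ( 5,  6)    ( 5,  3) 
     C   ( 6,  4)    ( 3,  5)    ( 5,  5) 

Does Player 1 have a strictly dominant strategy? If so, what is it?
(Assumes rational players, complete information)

No strictly dominant strategy exists for Player 1

Work:
A strategy strictly dominates another if it gives a strictly higher payoff against every opponent action. Compare each pair of P1's strategies column-by-column:
  A vs B: [5 vs 5, 3 vs 5, 4 vs 5] → A does not strictly dominate B (column X: 5 ≤ 5)
  A vs C: [5 vs 6, 3 vs 3, 4 vs 5] → A does not strictly dominate C (column X: 5 ≤ 6)
  B vs A: [5 vs 5, 5 vs 3, 5 vs 4] → B does not strictly dominate A (column X: 5 ≤ 5)
  B vs C: [5 vs 6, 5 vs 3, 5 vs 5] → B does not strictly dominate C (column X: 5 ≤ 6)
  C vs A: [6 vs 5, 3 vs 3, 5 vs 4] → C does not strictly dominate A (column Y: 3 ≤ 3)
  C vs B: [6 vs 5, 3 vs 5, 5 vs 5] → C does not strictly dominate B (column Y: 3 ≤ 5)
No single strategy strictly dominates all others → no strictly dominant strategy.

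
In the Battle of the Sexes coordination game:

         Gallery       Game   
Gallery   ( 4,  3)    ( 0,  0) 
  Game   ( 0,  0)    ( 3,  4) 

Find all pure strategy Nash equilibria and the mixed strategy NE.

Pure NE: (Gallery, Gallery) and (Game, Game); Mixed NE: p = 0.5714, q = 0.4286

Work:
Check pure NE:
(Gallery, Gallery): (4, 3) - no unilateral deviation beneficial
(Game, Game): (3, 4) - no unilateral deviation beneficial
Mixed NE: P1 plays Gallery with p = 0.5714, P2 plays Gallery with q = 0.4286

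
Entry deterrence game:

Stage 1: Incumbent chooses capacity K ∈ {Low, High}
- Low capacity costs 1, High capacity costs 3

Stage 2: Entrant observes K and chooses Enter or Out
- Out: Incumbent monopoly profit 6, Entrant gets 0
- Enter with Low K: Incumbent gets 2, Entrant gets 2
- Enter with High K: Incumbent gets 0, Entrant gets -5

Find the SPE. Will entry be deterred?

SPE: (High, Enter|Low, Out|High); Entry deterred. Incumbent net profit = 3

Work:
After Low K: Entrant enters (2 > 0)
After High K: Entrant stays out (-5 < 0)
Incumbent: Low → 2−1=1, High → 6−3=3
Incumbent chooses High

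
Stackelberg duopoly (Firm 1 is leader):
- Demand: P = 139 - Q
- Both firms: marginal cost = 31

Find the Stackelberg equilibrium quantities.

q₁* (leader) = 54.0, q₂* (follower) = 27.0

Work:
Follower's reaction: q₂ = (a - c - q₁)/2
Leader substitutes: π₁ = q₁·(a - q₁ - (a-c-q₁)/2 - c)
FOC: q₁* = (139 - 31)/2 = 54.00
Then: q₂* = (139 - 31 - 54.0)/2 = 27.00
Leader has first-mover advantage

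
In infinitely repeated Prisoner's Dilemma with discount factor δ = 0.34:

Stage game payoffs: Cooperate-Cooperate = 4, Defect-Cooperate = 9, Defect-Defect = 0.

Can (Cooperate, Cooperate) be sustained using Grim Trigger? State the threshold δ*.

δ* = 0.5556; since δ = 0.34 < 0.5556, cooperation cannot be sustained

Work:
For Grim Trigger:
Cooperate forever: 4/(1-δ)
Defect then punished: 9 + 0·δ/(1-δ)
Need: 4/(1-δ) ≥ 9 + 0·δ/(1-δ)
Solving: δ ≥ (T-R)/(T-P) = (9-4)/(9-0) = 0.5556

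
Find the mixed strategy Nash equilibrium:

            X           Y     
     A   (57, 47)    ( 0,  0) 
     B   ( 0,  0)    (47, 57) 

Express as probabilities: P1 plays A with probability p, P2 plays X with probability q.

p = 0.5481, q = 0.4519

Work:
Find probabilities that make opponent indifferent:
P2 chooses q to make P1 indifferent between A and B
P1 chooses p to make P2 indifferent between X and Y
Mixed NE: P1 plays (A: 0.5481, B: 0.4519), P2 plays (X: 0.4519, Y: 0.5481)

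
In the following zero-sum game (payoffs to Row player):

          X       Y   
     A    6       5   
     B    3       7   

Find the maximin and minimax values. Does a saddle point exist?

Maximin = 5, Minimax = 6, Saddle: False

Work:
Row minimums: [5, 3] → maximin = 5
Column maximums: [6, 7] → minimax = 6
No saddle point (maximin ≠ minimax). Mixed strategy needed.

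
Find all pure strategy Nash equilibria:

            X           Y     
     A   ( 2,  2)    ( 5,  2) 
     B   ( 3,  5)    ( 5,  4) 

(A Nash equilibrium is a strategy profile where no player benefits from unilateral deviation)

Nash equilibrium: (A, Y), (B, X)

Work:
Best responses:
  P1 vs X: payoffs [2, 3] → best response B (payoff 3)
  P1 vs Y: payoffs [5, 5] → best response A/B (payoff 5)
  P2 vs A: payoffs [2, 2] → best response X/Y (payoff 2)
  P2 vs B: payoffs [5, 4] → best response X (payoff 5)
Mutual best responses: (A,Y), (B,X) → Nash equilibria.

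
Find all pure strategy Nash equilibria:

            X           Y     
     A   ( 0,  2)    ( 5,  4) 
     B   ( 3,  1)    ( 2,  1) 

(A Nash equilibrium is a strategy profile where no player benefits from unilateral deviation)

Nash equilibrium: (A, Y), (B, X)

Work:
Best responses:
  P1 vs X: payoffs [0, 3] → best response B (payoff 3)
  P1 vs Y: payoffs [5, 2] → best response A (payoff 5)
  P2 vs A: payoffs [2, 4] → best response Y (payoff 4)
  P2 vs B: payoffs [1, 1] → best response X/Y (payoff 1)
Mutual best responses: (A,Y), (B,X) → Nash equilibria.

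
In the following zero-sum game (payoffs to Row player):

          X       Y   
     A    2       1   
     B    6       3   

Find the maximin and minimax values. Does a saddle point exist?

Maximin = 3, Minimax = 3, Saddle: True

Work:
Row minimums: [1, 3] → maximin = 3
Column maximums: [6, 3] → minimax = 3
Saddle point exists! Game value = 3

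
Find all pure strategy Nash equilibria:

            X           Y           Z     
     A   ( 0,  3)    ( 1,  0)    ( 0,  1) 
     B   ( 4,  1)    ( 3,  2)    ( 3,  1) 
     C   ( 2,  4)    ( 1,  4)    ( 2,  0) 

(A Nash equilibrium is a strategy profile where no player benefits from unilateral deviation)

Nash equilibrium: (B, Y)

Work:
Best responses:
  P1 vs X: payoffs [0, 4, 2] → best response B (payoff 4)
  P1 vs Y: payoffs [1, 3, 1] → best response B (payoff 3)
  P1 vs Z: payoffs [0, 3, 2] → best response B (payoff 3)
  P2 vs A: payoffs [3, 0, 1] → best response X (payoff 3)
  P2 vs B: payoffs [1, 2, 1] → best response Y (payoff 2)
  P2 vs C: payoffs [4, 4, 0] → best response X/Y (payoff 4)
Mutual best responses: (B,Y) → Nash equilibria.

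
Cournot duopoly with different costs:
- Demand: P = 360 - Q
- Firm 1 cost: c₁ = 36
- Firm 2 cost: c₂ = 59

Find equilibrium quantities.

q₁* = 115.67, q₂* = 92.67

Work:
Reaction: q₁ = (360 - 36 - q₂)/2
Reaction: q₂ = (360 - 59 - q₁)/2
Solve simultaneously:
q₁* = (360 - 2×36 + 59)/3 = 115.67
q₂* = (360 - 2×59 + 36)/3 = 92.67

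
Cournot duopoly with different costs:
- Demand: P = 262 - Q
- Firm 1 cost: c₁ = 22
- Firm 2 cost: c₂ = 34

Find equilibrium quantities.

q₁* = 84.0, q₂* = 72.0

Work:
Reaction: q₁ = (262 - 22 - q₂)/2
Reaction: q₂ = (262 - 34 - q₁)/2
Solve simultaneously:
q₁* = (262 - 2×22 + 34)/3 = 84.0
q₂* = (262 - 2×34 + 22)/3 = 72.0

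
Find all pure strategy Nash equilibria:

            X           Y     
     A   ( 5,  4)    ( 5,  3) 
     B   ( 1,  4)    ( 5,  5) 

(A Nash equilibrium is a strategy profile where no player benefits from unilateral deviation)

Nash equilibrium: (A, X), (B, Y)

Work:
Best responses:
  P1 vs X: payoffs [5, 1] → best response A (payoff 5)
  P1 vs Y: payoffs [5, 5] → best response A/B (payoff 5)
  P2 vs A: payoffs [4, 3] → best response X (payoff 4)
  P2 vs B: payoffs [4, 5] → best response Y (payoff 5)
Mutual best responses: (A,X), (B,Y) → Nash equilibria.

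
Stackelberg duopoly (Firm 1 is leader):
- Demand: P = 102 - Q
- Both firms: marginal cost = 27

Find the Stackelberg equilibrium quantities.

q₁* (leader) = 37.5, q₂* (follower) = 18.75

Work:
Follower's reaction: q₂ = (a - c - q₁)/2
Leader substitutes: π₁ = q₁·(a - q₁ - (a-c-q₁)/2 - c)
FOC: q₁* = (102 - 27)/2 = 37.50
Then: q₂* = (102 - 27 - 37.5)/2 = 18.75
Leader has first-mover advantage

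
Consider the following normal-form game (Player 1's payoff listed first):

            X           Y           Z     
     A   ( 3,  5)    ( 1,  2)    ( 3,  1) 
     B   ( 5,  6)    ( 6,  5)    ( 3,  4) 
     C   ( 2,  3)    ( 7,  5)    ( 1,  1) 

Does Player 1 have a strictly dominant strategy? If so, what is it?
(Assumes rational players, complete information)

No strictly dominant strategy exists for Player 1

Work:
A strategy strictly dominates another if it gives a strictly higher payoff against every opponent action. Compare each pair of P1's strategies column-by-column:
  A vs B: [3 vs 5, 1 vs 6, 3 vs 3] → A does not strictly dominate B (column X: 3 ≤ 5)
  A vs C: [3 vs 2, 1 vs 7, 3 vs 1] → A does not strictly dominate C (column Y: 1 ≤ 7)
  B vs A: [5 vs 3, 6 vs 1, 3 vs 3] → B does not strictly dominate A (column Z: 3 ≤ 3)
  B vs C: [5 vs 2, 6 vs 7, 3 vs 1] → B does not strictly dominate C (column Y: 6 ≤ 7)
  C vs A: [2 vs 3, 7 vs 1, 1 vs 3] → C does not strictly dominate A (column X: 2 ≤ 3)
  C vs B: [2 vs 5, 7 vs 6, 1 vs 3] → C does not strictly dominate B (column X: 2 ≤ 5)
No single strategy strictly dominates all others → no strictly dominant strategy.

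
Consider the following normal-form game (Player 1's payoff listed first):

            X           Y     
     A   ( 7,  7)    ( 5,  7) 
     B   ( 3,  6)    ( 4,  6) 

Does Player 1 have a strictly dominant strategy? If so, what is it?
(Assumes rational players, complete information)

Yes, Player 1's strictly dominant strategy is A

Work:
A strategy strictly dominates another if it gives a strictly higher payoff against every opponent action. Compare each pair of P1's strategies column-by-column:
  A vs B: [7 vs 3, 5 vs 4] → A strictly dominates B
  B vs A: [3 vs 7, 4 vs 5] → B does not strictly dominate A (column X: 3 ≤ 7)
A strictly dominates every other strategy → strictly dominant.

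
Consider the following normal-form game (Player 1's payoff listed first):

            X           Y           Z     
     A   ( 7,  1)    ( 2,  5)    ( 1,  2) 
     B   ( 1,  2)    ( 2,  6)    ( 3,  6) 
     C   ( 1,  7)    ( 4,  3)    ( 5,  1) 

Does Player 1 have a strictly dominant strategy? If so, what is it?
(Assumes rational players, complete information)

No strictly dominant strategy exists for Player 1

Work:
A strategy strictly dominates another if it gives a strictly higher payoff against every opponent action. Compare each pair of P1's strategies column-by-column:
  A vs B: [7 vs 1, 2 vs 2, 1 vs 3] → A does not strictly dominate B (column Y: 2 ≤ 2)
  A vs C: [7 vs 1, 2 vs 4, 1 vs 5] → A does not strictly dominate C (column Y: 2 ≤ 4)
  B vs A: [1 vs 7, 2 vs 2, 3 vs 1] → B does not strictly dominate A (column X: 1 ≤ 7)
  B vs C: [1 vs 1, 2 vs 4, 3 vs 5] → B does not strictly dominate C (column X: 1 ≤ 1)
  C vs A: [1 vs 7, 4 vs 2, 5 vs 1] → C does not strictly dominate A (column X: 1 ≤ 7)
  C vs B: [1 vs 1, 4 vs 2, 5 vs 3] → C does not strictly dominate B (column X: 1 ≤ 1)
No single strategy strictly dominates all others → no strictly dominant strategy.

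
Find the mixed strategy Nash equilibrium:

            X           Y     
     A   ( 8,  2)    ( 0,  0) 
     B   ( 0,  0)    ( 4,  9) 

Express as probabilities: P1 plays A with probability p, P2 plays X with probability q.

p = 0.8182, q = 0.3333

Work:
Find probabilities that make opponent indifferent:
P2 chooses q to make P1 indifferent between A and B
P1 chooses p to make P2 indifferent between X and Y
Mixed NE: P1 plays (A: 0.8182, B: 0.1818), P2 plays (X: 0.3333, Y: 0.6667)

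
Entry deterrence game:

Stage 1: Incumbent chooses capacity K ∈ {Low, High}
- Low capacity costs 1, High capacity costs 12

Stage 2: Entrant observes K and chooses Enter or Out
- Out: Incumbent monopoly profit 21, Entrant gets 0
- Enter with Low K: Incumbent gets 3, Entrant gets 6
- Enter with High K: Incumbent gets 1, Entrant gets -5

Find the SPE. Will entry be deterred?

SPE: (High, Enter|Low, Out|High); Entry deterred. Incumbent net profit = 9

Work:
After Low K: Entrant enters (6 > 0)
After High K: Entrant stays out (-5 < 0)
Incumbent: Low → 3−1=2, High → 21−12=9
Incumbent chooses High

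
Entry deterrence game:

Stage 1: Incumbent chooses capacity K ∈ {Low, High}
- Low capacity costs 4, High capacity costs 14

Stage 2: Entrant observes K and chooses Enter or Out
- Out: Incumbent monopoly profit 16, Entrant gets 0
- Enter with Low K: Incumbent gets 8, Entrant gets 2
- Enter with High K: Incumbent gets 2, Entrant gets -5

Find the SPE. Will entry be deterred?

SPE: (Low, Enter|Low, Out|High); Entry not deterred. Incumbent net profit = 4, Entrant gets 2

Work:
After Low K: Entrant enters (2 > 0)
After High K: Entrant stays out (-5 < 0)
Incumbent: Low → 8−4=4, High → 16−14=2
Incumbent chooses Low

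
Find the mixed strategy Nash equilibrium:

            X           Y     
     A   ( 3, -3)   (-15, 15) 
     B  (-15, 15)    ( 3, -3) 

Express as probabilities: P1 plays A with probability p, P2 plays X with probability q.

p = 0.5, q = 0.5

Work:
Find probabilities that make opponent indifferent:
P2 chooses q to make P1 indifferent between A and B
P1 chooses p to make P2 indifferent between X and Y
Mixed NE: P1 plays (A: 0.5, B: 0.5), P2 plays (X: 0.5, Y: 0.5)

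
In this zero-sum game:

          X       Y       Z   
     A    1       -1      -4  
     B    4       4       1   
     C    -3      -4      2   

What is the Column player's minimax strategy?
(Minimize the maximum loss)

Column should play Z, value = 2

Work:
Column player minimizes Row's maximum payoff:
Column X: max payoff to Row = 4
Column Y: max payoff to Row = 4
Column Z: max payoff to Row = 2
Minimum is 2, achieved by column Z.
Minimax strategy: Z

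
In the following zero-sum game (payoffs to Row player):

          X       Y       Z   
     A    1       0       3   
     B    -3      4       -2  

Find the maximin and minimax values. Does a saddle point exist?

Maximin = 0, Minimax = 1, Saddle: False

Work:
Row minimums: [0, -3] → maximin = 0
Column maximums: [1, 4, 3] → minimax = 1
No saddle point (maximin ≠ minimax). Mixed strategy needed.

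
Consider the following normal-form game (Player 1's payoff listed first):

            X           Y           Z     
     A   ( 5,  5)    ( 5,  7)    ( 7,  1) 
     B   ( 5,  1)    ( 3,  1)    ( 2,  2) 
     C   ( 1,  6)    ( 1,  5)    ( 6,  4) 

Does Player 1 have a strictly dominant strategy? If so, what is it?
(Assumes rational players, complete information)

No strictly dominant strategy exists for Player 1

Work:
A strategy strictly dominates another if it gives a strictly higher payoff against every opponent action. Compare each pair of P1's strategies column-by-column:
  A vs B: [5 vs 5, 5 vs 3, 7 vs 2] → A does not strictly dominate B (column X: 5 ≤ 5)
  A vs C: [5 vs 1, 5 vs 1, 7 vs 6] → A strictly dominates C
  B vs A: [5 vs 5, 3 vs 5, 2 vs 7] → B does not strictly dominate A (column X: 5 ≤ 5)
  B vs C: [5 vs 1, 3 vs 1, 2 vs 6] → B does not strictly dominate C (column Z: 2 ≤ 6)
  C vs A: [1 vs 5, 1 vs 5, 6 vs 7] → C does not strictly dominate A (column X: 1 ≤ 5)
  C vs B: [1 vs 5, 1 vs 3, 6 vs 2] → C does not strictly dominate B (column X: 1 ≤ 5)
No single strategy strictly dominates all others → no strictly dominant strategy.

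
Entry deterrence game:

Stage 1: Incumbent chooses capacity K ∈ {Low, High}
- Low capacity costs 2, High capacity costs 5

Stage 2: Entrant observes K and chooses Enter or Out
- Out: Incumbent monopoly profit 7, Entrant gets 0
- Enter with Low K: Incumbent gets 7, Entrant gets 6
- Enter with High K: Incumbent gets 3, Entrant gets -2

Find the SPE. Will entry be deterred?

SPE: (Low, Enter|Low, Out|High); Entry not deterred. Incumbent net profit = 5, Entrant gets 6

Work:
After Low K: Entrant enters (6 > 0)
After High K: Entrant stays out (-2 < 0)
Incumbent: Low → 7−2=5, High → 7−5=2
Incumbent chooses Low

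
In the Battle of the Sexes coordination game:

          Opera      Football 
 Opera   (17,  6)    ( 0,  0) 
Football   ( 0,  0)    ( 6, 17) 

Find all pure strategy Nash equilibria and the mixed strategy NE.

Pure NE: (Opera, Opera) and (Football, Football); Mixed NE: p = 0.7391, q = 0.2609

Work:
Check pure NE:
(Opera, Opera): (17, 6) - no unilateral deviation beneficial
(Football, Football): (6, 17) - no unilateral deviation beneficial
Mixed NE: P1 plays Opera with p = 0.7391, P2 plays Opera with q = 0.2609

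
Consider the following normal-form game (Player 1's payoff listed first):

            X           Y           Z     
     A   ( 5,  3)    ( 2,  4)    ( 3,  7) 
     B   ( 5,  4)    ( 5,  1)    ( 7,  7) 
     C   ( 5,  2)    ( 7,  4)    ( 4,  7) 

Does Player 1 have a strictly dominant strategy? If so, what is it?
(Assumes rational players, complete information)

No strictly dominant strategy exists for Player 1

Work:
A strategy strictly dominates another if it gives a strictly higher payoff against every opponent action. Compare each pair of P1's strategies column-by-column:
  A vs B: [5 vs 5, 2 vs 5, 3 vs 7] → A does not strictly dominate B (column X: 5 ≤ 5)
  A vs C: [5 vs 5, 2 vs 7, 3 vs 4] → A does not strictly dominate C (column X: 5 ≤ 5)
  B vs A: [5 vs 5, 5 vs 2, 7 vs 3] → B does not strictly dominate A (column X: 5 ≤ 5)
  B vs C: [5 vs 5, 5 vs 7, 7 vs 4] → B does not strictly dominate C (column X: 5 ≤ 5)
  C vs A: [5 vs 5, 7 vs 2, 4 vs 3] → C does not strictly dominate A (column X: 5 ≤ 5)
  C vs B: [5 vs 5, 7 vs 5, 4 vs 7] → C does not strictly dominate B (column X: 5 ≤ 5)
No single strategy strictly dominates all others → no strictly dominant strategy.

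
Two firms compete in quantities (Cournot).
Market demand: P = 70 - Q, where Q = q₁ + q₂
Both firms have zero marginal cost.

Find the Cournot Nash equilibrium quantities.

q₁* = q₂* = 23.33; P* = 23.33

Work:
Profit: π_i = P·q_i = (a - q_i - q_j)·q_i
FOC: ∂π_i/∂q_i = a - 2q_i - q_j = 0
Reaction function: q_i = (70 - q_j)/2
Symmetry: q* = 70/3 = 23.33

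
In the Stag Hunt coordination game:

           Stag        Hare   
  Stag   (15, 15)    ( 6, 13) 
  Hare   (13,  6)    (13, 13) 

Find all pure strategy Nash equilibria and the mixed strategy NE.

Pure NE: (Stag, Stag) and (Hare, Hare); Mixed NE: p = 0.7778, q = 0.7778

Work:
Check pure NE:
(Stag, Stag): (15, 15) - no unilateral deviation beneficial
(Hare, Hare): (13, 13) - no unilateral deviation beneficial
Mixed NE: P1 plays Stag with p = 0.7778, P2 plays Stag with q = 0.7778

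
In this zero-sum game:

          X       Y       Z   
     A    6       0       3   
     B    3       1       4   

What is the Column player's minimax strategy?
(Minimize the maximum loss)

Column should play Y, value = 1

Work:
Column player minimizes Row's maximum payoff:
Column X: max payoff to Row = 6
Column Y: max payoff to Row = 1
Column Z: max payoff to Row = 4
Minimum is 1, achieved by column Y.
Minimax strategy: Y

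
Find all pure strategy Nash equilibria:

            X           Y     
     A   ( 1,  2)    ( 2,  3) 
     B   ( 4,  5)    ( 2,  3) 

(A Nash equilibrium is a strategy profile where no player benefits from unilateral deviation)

Nash equilibrium: (A, Y), (B, X)

Work:
Best responses:
  P1 vs X: payoffs [1, 4] → best response B (payoff 4)
  P1 vs Y: payoffs [2, 2] → best response A/B (payoff 2)
  P2 vs A: payoffs [2, 3] → best response Y (payoff 3)
  P2 vs B: payoffs [5, 3] → best response X (payoff 5)
Mutual best responses: (A,Y), (B,X) → Nash equilibria.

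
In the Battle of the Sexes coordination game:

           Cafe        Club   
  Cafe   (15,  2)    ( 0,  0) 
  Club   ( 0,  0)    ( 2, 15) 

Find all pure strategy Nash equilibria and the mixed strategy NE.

Pure NE: (Cafe, Cafe) and (Club, Club); Mixed NE: p = 0.8824, q = 0.1176

Work:
Check pure NE:
(Cafe, Cafe): (15, 2) - no unilateral deviation beneficial
(Club, Club): (2, 15) - no unilateral deviation beneficial
Mixed NE: P1 plays Cafe with p = 0.8824, P2 plays Cafe with q = 0.1176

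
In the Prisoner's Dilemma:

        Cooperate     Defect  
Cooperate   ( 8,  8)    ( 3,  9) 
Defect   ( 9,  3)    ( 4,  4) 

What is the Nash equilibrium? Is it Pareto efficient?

(Defect, Defect) is NE; not Pareto efficient

Work:
Defect dominates Cooperate for both players:
If P2 cooperates: Defect (9) > Cooperate (8)
If P2 defects: Defect (4) > Cooperate (3)
NE: (Defect, Defect) with payoff (4, 4)
But (Cooperate, Cooperate) = (8, 8) Pareto dominates (4, 4)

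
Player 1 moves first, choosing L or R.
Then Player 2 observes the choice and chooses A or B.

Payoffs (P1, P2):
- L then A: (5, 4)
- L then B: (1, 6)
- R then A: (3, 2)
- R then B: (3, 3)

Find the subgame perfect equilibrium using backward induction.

P1 plays R, P2 plays B after L and B after R; Payoff (3, 3)

Work:
Backward induction:
After L: P2 chooses B → P1 gets 1
After R: P2 chooses B → P1 gets 3
P1 chooses R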